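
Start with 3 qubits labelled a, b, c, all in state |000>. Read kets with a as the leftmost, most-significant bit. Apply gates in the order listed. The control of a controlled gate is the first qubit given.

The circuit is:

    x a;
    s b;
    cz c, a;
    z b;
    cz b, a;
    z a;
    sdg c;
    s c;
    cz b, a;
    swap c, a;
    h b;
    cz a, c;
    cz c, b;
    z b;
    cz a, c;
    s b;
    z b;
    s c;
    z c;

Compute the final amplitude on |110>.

|110> carries amplitude 0 in the final state.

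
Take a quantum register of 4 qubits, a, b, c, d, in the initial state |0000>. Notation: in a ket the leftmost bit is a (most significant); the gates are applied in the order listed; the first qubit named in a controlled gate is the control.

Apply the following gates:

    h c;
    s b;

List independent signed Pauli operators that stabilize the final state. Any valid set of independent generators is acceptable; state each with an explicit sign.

One valid set of independent stabilizer generators is +IIXI, +ZIII, +IZII, +IIIZ (any independent generating set of the same group is equally correct).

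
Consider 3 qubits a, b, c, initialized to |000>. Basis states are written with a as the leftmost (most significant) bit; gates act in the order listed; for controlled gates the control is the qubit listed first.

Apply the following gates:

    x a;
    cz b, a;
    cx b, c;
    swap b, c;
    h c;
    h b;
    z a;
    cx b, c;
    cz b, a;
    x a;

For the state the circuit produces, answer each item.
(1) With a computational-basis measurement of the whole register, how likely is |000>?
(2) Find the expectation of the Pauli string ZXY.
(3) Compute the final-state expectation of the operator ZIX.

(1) Outcome |000> occurs with probability 1/4.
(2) The expectation value of ZXY is 0.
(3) The expectation value of ZIX is 1.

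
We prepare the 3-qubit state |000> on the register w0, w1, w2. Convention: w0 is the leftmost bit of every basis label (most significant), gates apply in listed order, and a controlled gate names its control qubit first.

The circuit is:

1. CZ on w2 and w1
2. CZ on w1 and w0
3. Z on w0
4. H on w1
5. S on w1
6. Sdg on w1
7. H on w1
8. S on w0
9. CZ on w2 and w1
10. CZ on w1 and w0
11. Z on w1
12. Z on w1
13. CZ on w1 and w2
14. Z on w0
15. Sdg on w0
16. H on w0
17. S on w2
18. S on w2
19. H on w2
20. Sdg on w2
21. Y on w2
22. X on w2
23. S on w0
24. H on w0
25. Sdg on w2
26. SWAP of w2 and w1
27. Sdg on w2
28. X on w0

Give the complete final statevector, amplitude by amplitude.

The final amplitudes are sqrt(2)*(1 + I)/4 on |000>, 0 on |001>, sqrt(2)*(1 + I)/4 on |010>, 0 on |011>, sqrt(2)*(-1 + I)/4 on |100>, 0 on |101>, sqrt(2)*(-1 + I)/4 on |110>, 0 on |111>.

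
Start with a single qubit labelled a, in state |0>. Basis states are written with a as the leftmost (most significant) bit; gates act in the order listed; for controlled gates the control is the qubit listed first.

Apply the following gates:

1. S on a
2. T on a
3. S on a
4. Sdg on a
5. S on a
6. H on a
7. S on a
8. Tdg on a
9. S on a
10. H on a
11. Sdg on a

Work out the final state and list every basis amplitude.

After the circuit, the state carries amplitude 1/2 + exp(3*I*pi/4)/2 on |0>, -I/2 - exp(I*pi/4)/2 on |1>.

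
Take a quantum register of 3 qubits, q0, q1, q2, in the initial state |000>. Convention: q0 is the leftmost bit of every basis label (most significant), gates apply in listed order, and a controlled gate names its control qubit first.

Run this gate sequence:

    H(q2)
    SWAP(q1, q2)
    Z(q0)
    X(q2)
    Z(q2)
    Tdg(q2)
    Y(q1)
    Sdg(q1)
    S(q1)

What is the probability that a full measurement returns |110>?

Outcome |110> occurs with probability 0.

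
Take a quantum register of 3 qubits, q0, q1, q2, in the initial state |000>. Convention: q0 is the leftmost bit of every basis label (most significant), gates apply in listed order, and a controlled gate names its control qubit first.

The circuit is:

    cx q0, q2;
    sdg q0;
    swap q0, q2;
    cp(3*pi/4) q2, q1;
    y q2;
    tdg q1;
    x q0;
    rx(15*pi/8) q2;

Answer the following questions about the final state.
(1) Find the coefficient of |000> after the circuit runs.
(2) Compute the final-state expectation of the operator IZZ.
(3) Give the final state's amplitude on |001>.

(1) |000> carries amplitude 0 in the final state.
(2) In the final state, IZZ has expectation -sqrt(sqrt(2) + 2)/2.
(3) The amplitude on |001> is 0.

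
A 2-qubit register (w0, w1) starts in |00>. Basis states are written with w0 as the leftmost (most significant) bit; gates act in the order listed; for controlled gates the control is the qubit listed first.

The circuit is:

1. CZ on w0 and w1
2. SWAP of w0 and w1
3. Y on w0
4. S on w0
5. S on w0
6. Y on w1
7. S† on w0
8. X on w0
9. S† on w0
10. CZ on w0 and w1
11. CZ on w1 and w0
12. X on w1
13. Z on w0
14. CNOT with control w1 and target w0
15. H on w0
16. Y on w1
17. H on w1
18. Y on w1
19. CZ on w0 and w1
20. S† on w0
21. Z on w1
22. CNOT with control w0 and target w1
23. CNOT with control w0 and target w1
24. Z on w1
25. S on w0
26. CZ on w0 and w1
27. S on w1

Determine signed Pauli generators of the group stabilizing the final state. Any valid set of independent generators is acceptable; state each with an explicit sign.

The final state is stabilized by the group generated by +XI, +IY; other independent generating sets are equally valid. Key observation: gates 19-26 undo each other exactly, leaving only the rest of the circuit to track.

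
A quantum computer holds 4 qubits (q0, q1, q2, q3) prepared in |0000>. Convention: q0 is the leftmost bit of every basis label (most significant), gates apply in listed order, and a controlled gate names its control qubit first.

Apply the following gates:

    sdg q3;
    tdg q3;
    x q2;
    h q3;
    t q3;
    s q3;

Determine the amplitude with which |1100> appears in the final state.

The amplitude on |1100> is 0.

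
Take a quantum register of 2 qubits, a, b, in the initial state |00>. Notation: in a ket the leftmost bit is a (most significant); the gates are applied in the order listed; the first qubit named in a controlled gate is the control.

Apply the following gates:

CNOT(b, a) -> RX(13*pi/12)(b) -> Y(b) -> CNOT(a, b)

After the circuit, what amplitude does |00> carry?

The final state's coefficient on |00> equals -sqrt(3*sqrt(2) + 6)/4 - sqrt(2 - sqrt(2))/4.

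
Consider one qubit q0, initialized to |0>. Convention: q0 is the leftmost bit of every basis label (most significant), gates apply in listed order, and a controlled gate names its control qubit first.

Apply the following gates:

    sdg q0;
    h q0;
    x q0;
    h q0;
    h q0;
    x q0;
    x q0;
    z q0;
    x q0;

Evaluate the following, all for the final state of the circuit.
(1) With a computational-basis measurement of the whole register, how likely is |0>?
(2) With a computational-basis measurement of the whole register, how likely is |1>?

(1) Outcome |0> occurs with probability 1/2. Key observation: steps 3-6 multiply out to the identity, so the circuit reduces to the remaining gates.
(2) The probability of measuring |1> is 1/2.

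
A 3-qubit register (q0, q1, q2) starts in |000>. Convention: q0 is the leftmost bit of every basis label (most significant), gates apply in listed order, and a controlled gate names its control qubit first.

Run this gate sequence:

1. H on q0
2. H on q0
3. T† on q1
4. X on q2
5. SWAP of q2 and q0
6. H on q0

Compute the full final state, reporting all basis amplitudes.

The resulting statevector has amplitude sqrt(2)/2 on |000>, -sqrt(2)/2 on |100>, and 0 on every other basis state.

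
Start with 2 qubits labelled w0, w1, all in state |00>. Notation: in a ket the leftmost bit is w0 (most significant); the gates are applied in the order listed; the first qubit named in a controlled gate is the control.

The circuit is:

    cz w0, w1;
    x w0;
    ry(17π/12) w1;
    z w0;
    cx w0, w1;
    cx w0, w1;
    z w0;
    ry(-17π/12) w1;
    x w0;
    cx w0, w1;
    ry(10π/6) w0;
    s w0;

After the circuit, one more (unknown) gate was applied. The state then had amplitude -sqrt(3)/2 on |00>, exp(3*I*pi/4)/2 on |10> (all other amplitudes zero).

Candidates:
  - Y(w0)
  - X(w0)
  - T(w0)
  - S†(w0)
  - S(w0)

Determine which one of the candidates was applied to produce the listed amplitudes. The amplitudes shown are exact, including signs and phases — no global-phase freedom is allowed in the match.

The unique candidate consistent with the amplitudes is T(w0).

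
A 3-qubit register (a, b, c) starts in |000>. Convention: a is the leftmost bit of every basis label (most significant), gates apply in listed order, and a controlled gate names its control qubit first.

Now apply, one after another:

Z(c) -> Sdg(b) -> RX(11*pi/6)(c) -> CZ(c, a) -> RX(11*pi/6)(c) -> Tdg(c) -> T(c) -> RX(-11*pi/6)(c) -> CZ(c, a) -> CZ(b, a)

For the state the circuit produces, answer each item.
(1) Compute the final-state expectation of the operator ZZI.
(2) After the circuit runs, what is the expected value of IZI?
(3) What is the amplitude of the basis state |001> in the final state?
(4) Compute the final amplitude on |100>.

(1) The observable ZZI averages to 1. Key observation: the block from step 4 through step 9 cancels to the identity and can be dropped.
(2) The observable IZI averages to 1.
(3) The amplitude on |001> is I*(-sqrt(6) + sqrt(2))/4.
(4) |100> carries amplitude 0 in the final state.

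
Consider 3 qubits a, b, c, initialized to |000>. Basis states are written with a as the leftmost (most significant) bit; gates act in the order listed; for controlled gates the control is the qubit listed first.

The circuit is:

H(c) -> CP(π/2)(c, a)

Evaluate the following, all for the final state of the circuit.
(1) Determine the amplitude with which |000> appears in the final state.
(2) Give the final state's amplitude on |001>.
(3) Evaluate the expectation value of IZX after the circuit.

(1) The amplitude on |000> is sqrt(2)/2.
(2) The amplitude on |001> is sqrt(2)/2.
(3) The observable IZX averages to 1.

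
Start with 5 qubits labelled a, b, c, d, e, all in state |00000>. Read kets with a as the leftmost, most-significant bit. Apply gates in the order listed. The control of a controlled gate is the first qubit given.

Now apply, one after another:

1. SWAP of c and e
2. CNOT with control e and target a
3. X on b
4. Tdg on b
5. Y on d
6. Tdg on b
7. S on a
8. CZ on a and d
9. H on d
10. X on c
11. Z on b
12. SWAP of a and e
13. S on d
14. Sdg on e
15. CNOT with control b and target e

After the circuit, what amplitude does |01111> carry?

The final state's coefficient on |01111> equals sqrt(2)*I/2.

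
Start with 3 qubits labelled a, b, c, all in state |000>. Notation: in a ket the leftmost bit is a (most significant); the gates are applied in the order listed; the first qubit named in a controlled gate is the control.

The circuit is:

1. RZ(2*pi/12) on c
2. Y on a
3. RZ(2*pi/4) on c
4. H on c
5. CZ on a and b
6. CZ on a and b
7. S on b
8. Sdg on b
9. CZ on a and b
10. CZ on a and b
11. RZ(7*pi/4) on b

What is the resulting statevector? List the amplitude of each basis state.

After the circuit, the state carries amplitude -sqrt(2)*exp(7*I*pi/24)/2 on |100>, -sqrt(2)*exp(7*I*pi/24)/2 on |101>, and 0 on every other basis state.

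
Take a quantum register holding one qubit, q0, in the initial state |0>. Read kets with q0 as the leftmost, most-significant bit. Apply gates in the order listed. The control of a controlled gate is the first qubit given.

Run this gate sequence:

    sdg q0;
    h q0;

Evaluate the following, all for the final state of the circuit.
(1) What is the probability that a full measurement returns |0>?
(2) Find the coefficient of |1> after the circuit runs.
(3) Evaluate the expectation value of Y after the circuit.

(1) The probability of measuring |0> is 1/2.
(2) The final state's coefficient on |1> equals sqrt(2)/2.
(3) In the final state, Y has expectation 0.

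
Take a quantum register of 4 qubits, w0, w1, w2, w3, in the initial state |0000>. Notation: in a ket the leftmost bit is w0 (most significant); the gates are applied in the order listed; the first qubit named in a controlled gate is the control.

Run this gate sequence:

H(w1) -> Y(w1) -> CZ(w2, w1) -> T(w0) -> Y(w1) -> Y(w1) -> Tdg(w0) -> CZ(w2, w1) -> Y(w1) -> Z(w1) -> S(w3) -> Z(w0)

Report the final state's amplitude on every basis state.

The resulting statevector has amplitude sqrt(2)/2 on |0000>, -sqrt(2)/2 on |0100>, and 0 on every other basis state. Key observation: the block from step 2 through step 9 cancels to the identity and can be dropped.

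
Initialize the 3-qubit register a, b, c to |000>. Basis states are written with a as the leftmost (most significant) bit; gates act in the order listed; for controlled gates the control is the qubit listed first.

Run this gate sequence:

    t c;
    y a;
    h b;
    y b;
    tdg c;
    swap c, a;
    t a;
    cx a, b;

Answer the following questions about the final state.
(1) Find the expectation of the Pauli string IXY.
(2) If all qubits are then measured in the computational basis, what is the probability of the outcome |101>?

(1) In the final state, IXY has expectation 0.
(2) A full measurement returns |101> with probability 0.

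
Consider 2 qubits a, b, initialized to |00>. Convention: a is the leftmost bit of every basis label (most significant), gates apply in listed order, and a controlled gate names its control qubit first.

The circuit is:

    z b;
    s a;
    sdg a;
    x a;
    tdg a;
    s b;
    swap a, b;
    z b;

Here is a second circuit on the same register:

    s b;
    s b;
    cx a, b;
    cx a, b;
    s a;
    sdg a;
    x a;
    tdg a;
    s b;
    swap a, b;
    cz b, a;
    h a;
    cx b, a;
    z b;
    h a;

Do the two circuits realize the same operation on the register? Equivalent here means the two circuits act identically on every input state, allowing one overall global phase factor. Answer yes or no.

Yes, they are equivalent — the unitaries differ by at most a global phase.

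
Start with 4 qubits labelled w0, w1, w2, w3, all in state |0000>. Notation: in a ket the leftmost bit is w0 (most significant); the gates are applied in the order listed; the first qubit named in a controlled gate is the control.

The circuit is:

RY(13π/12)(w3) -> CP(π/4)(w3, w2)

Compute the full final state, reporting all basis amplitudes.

The final amplitudes are -sqrt(sqrt(2) + 2)/4 + sqrt(6 - 3*sqrt(2))/4 on |0000>, sqrt(2 - sqrt(2))/4 + sqrt(3*sqrt(2) + 6)/4 on |0001>, and 0 on every other basis state.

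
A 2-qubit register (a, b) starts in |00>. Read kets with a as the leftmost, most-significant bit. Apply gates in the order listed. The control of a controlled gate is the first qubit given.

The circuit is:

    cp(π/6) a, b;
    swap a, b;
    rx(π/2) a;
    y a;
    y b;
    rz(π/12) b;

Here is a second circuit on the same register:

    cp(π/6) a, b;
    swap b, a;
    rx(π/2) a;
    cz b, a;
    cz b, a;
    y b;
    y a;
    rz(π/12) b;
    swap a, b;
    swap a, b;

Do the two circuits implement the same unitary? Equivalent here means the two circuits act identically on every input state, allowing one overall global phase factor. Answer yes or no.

Yes — the two circuits implement the same unitary up to a global phase.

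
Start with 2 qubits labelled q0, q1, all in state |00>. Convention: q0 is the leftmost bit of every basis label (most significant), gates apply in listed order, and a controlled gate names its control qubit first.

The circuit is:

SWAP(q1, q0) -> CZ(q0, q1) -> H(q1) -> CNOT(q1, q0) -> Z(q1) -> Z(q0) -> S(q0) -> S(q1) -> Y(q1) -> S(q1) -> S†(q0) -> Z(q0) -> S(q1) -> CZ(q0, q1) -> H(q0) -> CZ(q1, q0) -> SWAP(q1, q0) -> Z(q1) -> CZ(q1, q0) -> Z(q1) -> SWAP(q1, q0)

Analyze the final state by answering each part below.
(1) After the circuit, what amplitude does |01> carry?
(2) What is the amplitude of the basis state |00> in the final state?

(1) |01> carries amplitude -I/2 in the final state.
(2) |00> carries amplitude -1/2 in the final state.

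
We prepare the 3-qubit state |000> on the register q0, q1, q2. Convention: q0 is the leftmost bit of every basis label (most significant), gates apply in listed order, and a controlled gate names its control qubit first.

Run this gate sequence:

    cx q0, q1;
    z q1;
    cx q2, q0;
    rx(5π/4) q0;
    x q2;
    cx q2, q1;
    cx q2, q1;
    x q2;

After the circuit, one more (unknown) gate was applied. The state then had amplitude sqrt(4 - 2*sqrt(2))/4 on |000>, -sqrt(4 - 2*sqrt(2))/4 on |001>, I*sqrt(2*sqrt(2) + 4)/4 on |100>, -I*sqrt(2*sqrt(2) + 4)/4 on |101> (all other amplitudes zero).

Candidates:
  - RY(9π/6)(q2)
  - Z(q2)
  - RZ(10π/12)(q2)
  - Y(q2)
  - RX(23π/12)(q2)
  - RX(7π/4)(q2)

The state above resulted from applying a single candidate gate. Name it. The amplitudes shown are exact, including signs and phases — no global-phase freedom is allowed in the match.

The unique candidate consistent with the amplitudes is RY(9π/6)(q2). Key observation: steps 5-8 multiply out to the identity, so the circuit reduces to the remaining gates.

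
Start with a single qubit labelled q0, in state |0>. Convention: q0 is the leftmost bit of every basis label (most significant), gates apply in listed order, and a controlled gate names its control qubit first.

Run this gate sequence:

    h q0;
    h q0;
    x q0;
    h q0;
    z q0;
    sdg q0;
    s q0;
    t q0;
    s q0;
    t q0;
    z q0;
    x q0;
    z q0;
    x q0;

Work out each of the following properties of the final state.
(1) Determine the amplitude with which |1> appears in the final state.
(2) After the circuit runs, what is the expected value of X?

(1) The amplitude on |1> is sqrt(2)/2. Key observation: gates 2-5 undo each other exactly, leaving only the rest of the circuit to track.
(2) The observable X averages to -1.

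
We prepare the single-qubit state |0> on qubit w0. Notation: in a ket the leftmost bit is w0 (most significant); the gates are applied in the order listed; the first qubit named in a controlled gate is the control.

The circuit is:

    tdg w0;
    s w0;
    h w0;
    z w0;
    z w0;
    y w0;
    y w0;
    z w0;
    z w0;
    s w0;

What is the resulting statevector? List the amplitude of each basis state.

The final amplitudes are sqrt(2)/2 on |0>, sqrt(2)*I/2 on |1>.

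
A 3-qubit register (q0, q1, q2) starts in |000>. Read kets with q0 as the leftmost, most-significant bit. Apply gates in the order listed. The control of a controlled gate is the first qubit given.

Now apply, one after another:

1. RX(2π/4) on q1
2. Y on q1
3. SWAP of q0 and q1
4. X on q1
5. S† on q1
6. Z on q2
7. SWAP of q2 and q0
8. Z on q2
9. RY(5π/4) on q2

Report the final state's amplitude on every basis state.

The resulting statevector has amplitude sqrt(2)*sqrt(sqrt(2) + 2)/4 - sqrt(2)*I*sqrt(2 - sqrt(2))/4 on |010>, sqrt(2)*sqrt(2 - sqrt(2))/4 + sqrt(2)*I*sqrt(sqrt(2) + 2)/4 on |011>, and 0 on every other basis state.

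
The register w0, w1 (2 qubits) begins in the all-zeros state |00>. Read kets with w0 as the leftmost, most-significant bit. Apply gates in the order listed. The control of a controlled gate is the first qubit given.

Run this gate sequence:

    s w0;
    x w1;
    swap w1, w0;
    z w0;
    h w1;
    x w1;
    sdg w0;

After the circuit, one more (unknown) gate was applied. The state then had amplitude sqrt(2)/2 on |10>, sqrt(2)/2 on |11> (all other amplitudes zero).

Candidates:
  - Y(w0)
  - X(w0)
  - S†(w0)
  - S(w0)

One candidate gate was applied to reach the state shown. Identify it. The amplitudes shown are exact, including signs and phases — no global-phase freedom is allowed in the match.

The unique candidate consistent with the amplitudes is S†(w0).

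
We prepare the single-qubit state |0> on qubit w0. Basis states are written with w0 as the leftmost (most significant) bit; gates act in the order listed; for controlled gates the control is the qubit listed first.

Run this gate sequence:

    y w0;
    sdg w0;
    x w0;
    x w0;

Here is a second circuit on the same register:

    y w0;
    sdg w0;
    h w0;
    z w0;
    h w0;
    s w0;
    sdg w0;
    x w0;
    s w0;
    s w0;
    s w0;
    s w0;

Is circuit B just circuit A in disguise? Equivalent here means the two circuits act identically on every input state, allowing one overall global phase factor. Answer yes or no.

Yes — the two circuits implement the same unitary up to a global phase.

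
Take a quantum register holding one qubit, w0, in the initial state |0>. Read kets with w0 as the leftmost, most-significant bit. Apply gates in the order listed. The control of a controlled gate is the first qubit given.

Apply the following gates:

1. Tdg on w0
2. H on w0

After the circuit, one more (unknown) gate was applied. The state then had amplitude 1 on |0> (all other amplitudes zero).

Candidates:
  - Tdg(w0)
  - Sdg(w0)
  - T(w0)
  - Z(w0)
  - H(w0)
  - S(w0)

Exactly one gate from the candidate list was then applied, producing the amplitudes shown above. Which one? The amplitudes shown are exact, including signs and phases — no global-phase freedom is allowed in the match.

It was H(w0) that produced the state shown.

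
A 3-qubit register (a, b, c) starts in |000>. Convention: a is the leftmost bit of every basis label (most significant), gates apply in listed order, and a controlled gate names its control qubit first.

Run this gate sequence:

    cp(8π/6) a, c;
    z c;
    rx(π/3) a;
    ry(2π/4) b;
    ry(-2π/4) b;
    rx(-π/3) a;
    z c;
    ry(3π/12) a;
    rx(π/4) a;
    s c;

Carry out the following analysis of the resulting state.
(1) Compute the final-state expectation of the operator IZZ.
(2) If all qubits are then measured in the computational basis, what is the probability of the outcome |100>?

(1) The observable IZZ averages to 1.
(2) A full measurement returns |100> with probability 1/4.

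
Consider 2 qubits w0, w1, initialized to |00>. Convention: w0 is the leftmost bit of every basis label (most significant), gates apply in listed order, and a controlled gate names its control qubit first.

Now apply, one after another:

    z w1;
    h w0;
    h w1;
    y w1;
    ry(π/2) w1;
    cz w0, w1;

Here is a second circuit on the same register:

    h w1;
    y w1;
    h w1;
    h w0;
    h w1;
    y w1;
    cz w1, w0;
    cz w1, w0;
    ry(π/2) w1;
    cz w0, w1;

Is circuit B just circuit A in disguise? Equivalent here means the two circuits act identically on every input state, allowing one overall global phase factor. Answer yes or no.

No, they are not equivalent — no single phase factor reconciles the two unitaries.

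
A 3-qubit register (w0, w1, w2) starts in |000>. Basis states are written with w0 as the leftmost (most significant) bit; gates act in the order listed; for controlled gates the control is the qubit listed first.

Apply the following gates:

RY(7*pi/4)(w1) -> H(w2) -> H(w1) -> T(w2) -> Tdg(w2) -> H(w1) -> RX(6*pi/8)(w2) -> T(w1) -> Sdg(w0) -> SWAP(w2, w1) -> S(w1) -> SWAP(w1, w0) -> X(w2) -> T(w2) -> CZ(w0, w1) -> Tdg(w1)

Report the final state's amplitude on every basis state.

After the circuit, the state carries amplitude (-1 + sqrt(2) - I)*exp(I*pi/4)/4 on |000>, (-1 + I + sqrt(2)*I)*exp(I*pi/4)/4 on |001>, 0 on |010>, 0 on |011>, (1 - I + sqrt(2)*I)*exp(I*pi/4)/4 on |100>, (-sqrt(2) - 1 - I)*exp(I*pi/4)/4 on |101>, 0 on |110>, 0 on |111>. Key observation: steps 3-6 multiply out to the identity, so the circuit reduces to the remaining gates.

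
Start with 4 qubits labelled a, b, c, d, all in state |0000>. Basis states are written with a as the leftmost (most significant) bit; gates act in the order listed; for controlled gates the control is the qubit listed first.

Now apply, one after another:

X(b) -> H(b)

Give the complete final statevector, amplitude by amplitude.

After the circuit, the state carries amplitude sqrt(2)/2 on |0000>, -sqrt(2)/2 on |0100>, and 0 on every other basis state.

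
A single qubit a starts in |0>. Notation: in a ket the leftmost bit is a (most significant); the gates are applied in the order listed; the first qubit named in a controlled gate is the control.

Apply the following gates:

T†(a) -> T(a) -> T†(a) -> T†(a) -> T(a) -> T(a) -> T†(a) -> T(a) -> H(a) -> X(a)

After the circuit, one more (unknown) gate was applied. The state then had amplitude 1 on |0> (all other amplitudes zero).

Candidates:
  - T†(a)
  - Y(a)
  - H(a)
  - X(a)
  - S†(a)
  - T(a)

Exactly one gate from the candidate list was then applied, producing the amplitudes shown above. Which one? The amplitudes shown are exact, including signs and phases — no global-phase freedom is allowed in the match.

It was H(a) that produced the state shown. Key observation: steps 2-7 multiply out to the identity, so the circuit reduces to the remaining gates.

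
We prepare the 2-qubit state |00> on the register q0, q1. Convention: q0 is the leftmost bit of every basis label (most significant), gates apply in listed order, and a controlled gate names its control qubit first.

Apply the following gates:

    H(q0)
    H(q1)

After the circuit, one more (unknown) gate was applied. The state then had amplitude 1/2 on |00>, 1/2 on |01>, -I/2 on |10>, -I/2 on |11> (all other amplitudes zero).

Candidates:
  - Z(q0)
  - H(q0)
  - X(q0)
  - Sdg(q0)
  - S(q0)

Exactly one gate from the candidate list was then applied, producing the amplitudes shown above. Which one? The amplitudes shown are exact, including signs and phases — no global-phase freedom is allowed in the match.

It was Sdg(q0) that produced the state shown.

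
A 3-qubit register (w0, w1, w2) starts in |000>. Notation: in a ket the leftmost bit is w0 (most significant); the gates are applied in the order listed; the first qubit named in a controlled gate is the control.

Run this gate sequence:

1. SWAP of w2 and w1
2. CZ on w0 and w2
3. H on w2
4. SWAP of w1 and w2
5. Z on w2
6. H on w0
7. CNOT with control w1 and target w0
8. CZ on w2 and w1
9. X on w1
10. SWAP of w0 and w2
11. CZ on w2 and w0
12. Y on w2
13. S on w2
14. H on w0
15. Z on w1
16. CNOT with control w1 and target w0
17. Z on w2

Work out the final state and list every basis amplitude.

The resulting statevector has amplitude -sqrt(2)*I/4 on |000>, sqrt(2)/4 on |001>, sqrt(2)*I/4 on |010>, -sqrt(2)/4 on |011>, -sqrt(2)*I/4 on |100>, sqrt(2)/4 on |101>, sqrt(2)*I/4 on |110>, -sqrt(2)/4 on |111>.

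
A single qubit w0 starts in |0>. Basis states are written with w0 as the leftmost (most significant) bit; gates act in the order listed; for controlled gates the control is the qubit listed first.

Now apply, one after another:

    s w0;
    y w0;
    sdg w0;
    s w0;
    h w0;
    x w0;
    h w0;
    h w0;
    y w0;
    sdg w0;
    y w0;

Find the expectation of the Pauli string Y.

The observable Y averages to -1.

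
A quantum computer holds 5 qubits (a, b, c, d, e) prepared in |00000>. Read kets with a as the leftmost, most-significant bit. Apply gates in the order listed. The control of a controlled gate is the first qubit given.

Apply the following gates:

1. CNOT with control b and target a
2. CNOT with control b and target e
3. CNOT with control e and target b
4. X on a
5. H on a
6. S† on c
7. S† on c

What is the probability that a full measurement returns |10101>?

Outcome |10101> occurs with probability 0.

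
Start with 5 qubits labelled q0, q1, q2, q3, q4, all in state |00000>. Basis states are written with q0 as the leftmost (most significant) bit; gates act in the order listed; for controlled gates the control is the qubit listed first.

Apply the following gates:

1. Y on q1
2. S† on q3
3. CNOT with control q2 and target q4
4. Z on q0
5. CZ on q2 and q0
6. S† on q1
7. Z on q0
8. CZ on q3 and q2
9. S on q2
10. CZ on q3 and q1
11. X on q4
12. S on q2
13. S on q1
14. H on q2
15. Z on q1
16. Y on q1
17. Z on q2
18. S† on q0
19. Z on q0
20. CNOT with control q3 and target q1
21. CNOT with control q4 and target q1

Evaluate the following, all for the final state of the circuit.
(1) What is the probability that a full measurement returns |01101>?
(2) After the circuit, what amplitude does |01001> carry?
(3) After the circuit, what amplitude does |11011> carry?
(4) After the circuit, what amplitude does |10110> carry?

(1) The probability of measuring |01101> is 1/2.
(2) The final state's coefficient on |01001> equals -sqrt(2)/2.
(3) |11011> carries amplitude 0 in the final state.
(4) The final state's coefficient on |10110> equals 0.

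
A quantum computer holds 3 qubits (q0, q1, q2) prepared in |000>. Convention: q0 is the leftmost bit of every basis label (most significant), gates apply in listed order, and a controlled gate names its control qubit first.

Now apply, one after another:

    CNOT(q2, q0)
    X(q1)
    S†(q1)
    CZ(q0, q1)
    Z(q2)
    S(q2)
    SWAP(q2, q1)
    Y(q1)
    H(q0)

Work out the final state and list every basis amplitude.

The resulting statevector has amplitude sqrt(2)/2 on |011>, sqrt(2)/2 on |111>, and 0 on every other basis state.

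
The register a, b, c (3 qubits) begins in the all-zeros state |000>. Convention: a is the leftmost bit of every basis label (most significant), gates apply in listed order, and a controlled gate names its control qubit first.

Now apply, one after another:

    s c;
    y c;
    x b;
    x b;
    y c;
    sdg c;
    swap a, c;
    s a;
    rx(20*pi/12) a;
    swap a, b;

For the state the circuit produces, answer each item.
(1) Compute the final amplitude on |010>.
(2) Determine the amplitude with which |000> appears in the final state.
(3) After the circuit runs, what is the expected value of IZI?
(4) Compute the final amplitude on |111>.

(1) The amplitude on |010> is -I/2. Key observation: gates 1-6 undo each other exactly, leaving only the rest of the circuit to track.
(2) The amplitude on |000> is -sqrt(3)/2.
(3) The observable IZI averages to 1/2.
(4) |111> carries amplitude 0 in the final state.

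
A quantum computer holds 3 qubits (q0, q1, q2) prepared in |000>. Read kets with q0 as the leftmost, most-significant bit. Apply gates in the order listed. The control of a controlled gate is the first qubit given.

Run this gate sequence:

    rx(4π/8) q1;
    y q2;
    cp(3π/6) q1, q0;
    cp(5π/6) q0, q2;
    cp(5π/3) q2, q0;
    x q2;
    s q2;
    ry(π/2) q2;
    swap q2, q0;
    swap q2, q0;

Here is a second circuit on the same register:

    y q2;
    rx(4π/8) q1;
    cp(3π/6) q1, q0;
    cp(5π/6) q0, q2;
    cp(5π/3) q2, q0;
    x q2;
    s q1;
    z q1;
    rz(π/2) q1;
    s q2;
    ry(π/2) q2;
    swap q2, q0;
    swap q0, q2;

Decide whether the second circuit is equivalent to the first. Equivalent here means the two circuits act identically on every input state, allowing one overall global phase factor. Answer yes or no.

Yes, they are equivalent — the unitaries differ by at most a global phase.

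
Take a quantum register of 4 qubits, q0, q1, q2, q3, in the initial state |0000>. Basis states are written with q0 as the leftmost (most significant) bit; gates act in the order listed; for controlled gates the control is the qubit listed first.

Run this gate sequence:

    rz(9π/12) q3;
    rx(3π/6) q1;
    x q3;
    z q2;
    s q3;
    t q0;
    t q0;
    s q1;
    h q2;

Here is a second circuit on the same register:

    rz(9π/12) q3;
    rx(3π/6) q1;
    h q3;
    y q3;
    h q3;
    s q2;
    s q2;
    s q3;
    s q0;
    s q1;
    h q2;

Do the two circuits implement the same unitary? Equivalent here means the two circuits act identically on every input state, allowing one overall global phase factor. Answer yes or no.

No, they are not equivalent — no single phase factor reconciles the two unitaries.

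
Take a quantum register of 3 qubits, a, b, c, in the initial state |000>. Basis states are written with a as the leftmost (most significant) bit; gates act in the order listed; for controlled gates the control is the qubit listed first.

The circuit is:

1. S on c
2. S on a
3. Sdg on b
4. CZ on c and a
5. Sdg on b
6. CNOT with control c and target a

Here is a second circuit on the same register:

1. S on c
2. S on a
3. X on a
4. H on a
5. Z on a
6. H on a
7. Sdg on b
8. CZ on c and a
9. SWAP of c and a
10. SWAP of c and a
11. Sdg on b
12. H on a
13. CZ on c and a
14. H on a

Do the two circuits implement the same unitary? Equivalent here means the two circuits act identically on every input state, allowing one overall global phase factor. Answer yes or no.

Yes: on every input state the two circuits agree up to one overall phase factor.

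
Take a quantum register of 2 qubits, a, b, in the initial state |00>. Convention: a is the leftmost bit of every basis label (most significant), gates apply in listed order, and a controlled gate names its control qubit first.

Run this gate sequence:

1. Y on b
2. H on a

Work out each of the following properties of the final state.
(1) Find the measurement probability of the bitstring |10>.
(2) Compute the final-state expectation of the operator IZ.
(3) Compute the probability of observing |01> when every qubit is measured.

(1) Outcome |10> occurs with probability 0.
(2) In the final state, IZ has expectation -1.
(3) A full measurement returns |01> with probability 1/2.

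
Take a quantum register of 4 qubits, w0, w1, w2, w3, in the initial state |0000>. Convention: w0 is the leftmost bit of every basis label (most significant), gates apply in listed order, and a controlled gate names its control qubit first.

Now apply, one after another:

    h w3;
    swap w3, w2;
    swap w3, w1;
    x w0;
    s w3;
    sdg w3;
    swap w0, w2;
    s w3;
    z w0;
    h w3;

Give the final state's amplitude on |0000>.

The final state's coefficient on |0000> equals 0. Key observation: steps 5-6 multiply out to the identity, so the circuit reduces to the remaining gates.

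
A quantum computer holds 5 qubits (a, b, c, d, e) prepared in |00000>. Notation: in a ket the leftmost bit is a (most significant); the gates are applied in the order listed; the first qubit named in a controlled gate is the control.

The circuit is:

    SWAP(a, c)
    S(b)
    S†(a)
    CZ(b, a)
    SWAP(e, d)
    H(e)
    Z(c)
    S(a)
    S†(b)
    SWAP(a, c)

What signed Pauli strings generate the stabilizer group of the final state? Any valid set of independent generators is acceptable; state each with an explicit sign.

One valid set of independent stabilizer generators is +IIIIX, +ZIIII, +IZIII, +IIZII, +IIIZI (any independent generating set of the same group is equally correct).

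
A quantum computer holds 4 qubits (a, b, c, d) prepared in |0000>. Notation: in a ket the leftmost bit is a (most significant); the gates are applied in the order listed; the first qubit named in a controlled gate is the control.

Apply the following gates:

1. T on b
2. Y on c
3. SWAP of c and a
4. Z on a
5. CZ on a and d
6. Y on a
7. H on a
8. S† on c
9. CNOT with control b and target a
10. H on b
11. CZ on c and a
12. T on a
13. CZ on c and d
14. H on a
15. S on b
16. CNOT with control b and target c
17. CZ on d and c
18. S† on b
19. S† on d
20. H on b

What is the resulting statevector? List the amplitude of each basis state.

After the circuit, the state carries amplitude -1/4 - exp(I*pi/4)/4 on |0000>, 0 on |0001>, -1/4 - exp(I*pi/4)/4 on |0010>, 0 on |0011>, -1/4 - exp(I*pi/4)/4 on |0100>, 0 on |0101>, 1/4 + exp(I*pi/4)/4 on |0110>, 0 on |0111>, -1/4 + exp(I*pi/4)/4 on |1000>, 0 on |1001>, -1/4 + exp(I*pi/4)/4 on |1010>, 0 on |1011>, -1/4 + exp(I*pi/4)/4 on |1100>, 0 on |1101>, 1/4 - exp(I*pi/4)/4 on |1110>, 0 on |1111>.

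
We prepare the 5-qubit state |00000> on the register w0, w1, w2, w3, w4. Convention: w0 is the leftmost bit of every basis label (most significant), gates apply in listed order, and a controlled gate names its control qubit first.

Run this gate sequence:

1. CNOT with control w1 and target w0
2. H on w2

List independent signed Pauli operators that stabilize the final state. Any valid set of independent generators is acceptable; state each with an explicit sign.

The stabilizer group can be generated by +IIXII, +ZIIII, +IZIII, +IIIZI, +IIIIZ, among other valid generating sets.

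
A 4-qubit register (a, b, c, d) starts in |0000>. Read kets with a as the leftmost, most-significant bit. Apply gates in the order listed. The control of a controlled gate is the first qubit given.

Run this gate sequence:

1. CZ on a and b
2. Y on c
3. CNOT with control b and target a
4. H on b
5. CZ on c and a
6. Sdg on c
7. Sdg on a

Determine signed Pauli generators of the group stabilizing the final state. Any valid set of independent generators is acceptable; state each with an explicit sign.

The stabilizer group can be generated by +IXII, +ZIII, -IIZI, +IIIZ, among other valid generating sets.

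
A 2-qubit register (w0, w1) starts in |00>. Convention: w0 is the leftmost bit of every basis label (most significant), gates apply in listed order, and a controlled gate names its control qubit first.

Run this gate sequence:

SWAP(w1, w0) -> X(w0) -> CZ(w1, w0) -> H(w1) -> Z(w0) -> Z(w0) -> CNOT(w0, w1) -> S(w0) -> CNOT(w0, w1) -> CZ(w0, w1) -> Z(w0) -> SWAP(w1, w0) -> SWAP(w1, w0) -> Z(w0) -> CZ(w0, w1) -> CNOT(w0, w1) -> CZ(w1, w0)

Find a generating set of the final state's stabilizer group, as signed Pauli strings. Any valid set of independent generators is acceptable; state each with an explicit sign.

One valid set of independent stabilizer generators is -IX, -ZI (any independent generating set of the same group is equally correct). Key observation: steps 9-16 multiply out to the identity, so the circuit reduces to the remaining gates.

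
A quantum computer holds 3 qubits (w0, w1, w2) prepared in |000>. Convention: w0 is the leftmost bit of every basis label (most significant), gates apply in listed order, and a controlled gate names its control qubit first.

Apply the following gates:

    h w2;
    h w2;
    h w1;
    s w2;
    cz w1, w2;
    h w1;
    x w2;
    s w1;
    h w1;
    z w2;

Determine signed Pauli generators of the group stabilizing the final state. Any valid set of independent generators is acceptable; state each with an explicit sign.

The stabilizer group can be generated by +IXI, +ZII, -IIZ, among other valid generating sets. Key observation: the block from step 1 through step 2 cancels to the identity and can be dropped.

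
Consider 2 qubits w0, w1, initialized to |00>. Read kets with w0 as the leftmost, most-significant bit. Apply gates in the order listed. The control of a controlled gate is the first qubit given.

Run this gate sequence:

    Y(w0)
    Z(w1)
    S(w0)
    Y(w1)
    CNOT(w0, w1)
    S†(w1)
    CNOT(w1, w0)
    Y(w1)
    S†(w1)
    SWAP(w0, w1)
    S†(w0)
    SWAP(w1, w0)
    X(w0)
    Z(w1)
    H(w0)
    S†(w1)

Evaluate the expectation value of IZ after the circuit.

In the final state, IZ has expectation -1.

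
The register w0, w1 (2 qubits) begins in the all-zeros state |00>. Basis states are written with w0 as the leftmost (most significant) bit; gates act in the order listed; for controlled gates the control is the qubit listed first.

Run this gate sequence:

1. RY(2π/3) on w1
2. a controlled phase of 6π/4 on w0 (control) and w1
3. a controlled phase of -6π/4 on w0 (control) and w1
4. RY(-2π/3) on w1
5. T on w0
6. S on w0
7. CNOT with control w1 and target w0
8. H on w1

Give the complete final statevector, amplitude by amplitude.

The resulting statevector has amplitude sqrt(2)/2 on |00>, sqrt(2)/2 on |01>, 0 on |10>, 0 on |11>. Key observation: steps 1-4 multiply out to the identity, so the circuit reduces to the remaining gates.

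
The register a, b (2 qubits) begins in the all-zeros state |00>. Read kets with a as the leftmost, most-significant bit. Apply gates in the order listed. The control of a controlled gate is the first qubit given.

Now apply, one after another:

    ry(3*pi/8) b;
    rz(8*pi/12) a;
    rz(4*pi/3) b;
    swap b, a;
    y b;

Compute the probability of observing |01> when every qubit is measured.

A full measurement returns |01> with probability cos(3*pi/16)**2.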